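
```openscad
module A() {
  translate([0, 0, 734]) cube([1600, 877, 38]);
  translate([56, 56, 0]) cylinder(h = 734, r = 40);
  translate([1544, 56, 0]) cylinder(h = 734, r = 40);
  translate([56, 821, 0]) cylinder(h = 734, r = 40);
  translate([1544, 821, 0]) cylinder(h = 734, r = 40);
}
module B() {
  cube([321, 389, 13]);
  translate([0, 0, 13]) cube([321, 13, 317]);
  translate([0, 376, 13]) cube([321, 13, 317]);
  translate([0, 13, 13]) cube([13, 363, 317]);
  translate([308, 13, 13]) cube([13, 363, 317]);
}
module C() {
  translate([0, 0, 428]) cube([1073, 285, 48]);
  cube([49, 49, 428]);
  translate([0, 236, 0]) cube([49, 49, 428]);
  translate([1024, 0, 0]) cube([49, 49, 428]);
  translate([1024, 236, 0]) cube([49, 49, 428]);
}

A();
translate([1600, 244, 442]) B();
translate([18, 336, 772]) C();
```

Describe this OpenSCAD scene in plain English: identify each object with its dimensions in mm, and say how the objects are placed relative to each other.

A is a rectangular dining table. The top is 1600×877×38 mm with its upper surface at z = 772 mm. It stands on four round legs of 80 mm diameter, each leg's bounding box inset 16 mm from the nearest pair of top edges, running from the floor to the underside of the top.

B is an open storage box with external size 321×389×330 mm and wall thickness 13 mm (the base is also 13 mm thick). The base covers the whole footprint; the four walls stand on the base, with the y-facing walls full-width and the x-facing walls fitting between their inner faces.

C is a bench: a 1073×285 mm seat slab, 48 mm thick, top at z = 476 mm, on four 49×49 mm square legs flush with the seat corners and standing on z = 0.

The open box is beside the table with their tops flush at z = 772. The bench is on top of the table.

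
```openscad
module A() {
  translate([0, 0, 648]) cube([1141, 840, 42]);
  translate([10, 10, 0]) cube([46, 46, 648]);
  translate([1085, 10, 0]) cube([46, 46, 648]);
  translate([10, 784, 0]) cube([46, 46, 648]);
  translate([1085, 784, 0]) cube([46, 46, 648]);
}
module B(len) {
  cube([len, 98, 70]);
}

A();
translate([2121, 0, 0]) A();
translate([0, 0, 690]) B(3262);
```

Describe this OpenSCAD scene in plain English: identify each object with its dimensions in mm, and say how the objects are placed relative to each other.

A is a rectangular dining table. The top is 1141×840×42 mm with its upper surface at z = 690 mm. It stands on four 46×46 mm square legs, each inset 10 mm from the nearest pair of top edges, running from the floor to the underside of the top.

B is a rectangular beam 3262 mm long (x), 98 mm deep (y), 70 mm thick (z).

The beam spans the tops of two tables placed 980 mm apart, resting at z = 690 mm.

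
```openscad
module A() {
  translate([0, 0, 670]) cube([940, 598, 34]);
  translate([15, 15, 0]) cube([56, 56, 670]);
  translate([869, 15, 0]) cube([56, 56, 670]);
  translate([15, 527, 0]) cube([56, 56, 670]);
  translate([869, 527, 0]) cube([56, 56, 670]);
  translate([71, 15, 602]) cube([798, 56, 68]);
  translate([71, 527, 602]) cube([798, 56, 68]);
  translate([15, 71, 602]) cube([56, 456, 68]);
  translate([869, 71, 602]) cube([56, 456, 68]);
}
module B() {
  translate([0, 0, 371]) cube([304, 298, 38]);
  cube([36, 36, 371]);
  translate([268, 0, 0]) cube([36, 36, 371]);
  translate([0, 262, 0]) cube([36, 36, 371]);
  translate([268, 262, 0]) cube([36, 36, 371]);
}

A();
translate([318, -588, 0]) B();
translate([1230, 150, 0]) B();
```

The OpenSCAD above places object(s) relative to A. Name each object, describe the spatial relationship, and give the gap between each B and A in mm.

Each stool's nearest face is 290 mm from the table's bounding box.

A is a table. B is a stool. Two stools sit around the table at the −y, +x sides. The gap between each stool and the table is 290 mm.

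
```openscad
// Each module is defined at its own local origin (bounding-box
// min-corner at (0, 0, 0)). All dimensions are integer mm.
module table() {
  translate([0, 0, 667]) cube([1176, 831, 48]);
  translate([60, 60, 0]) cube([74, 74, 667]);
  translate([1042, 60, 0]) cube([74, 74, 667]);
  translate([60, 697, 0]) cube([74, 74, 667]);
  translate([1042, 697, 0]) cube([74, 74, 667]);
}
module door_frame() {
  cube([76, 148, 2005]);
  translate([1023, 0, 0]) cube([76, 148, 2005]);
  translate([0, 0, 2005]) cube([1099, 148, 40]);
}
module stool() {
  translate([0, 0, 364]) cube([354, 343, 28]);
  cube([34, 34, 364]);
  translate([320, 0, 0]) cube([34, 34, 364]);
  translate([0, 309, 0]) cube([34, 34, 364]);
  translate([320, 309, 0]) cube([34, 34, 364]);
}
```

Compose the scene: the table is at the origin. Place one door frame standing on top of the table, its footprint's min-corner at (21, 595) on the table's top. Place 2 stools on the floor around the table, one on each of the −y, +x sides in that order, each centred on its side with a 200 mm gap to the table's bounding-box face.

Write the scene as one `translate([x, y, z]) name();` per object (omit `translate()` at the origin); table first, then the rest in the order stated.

table();
translate([21, 595, 715]) door_frame();
translate([411, -543, 0]) stool();
translate([1376, 244, 0]) stool();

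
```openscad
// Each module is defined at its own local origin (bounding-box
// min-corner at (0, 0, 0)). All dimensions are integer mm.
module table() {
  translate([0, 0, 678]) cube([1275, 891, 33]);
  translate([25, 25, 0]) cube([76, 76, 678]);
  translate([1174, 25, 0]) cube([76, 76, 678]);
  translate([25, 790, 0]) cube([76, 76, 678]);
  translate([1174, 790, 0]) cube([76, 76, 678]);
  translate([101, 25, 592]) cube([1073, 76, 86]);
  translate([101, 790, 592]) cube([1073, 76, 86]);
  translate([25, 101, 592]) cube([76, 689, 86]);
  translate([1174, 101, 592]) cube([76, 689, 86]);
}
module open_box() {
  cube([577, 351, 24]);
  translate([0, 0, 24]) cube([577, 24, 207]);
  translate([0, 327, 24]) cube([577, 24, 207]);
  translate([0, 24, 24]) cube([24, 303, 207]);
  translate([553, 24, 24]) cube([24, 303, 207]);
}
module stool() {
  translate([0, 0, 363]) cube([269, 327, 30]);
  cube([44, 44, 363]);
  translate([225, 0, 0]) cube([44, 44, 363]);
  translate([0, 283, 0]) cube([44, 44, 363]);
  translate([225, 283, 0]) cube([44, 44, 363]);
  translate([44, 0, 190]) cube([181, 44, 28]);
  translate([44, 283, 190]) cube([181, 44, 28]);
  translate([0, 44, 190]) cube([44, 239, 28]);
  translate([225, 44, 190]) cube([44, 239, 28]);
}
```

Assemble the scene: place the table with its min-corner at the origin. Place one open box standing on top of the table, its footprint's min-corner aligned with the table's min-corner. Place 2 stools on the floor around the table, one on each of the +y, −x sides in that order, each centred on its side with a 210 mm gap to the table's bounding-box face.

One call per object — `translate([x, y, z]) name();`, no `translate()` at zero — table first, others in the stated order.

table();
translate([0, 0, 711]) open_box();
translate([503, 1101, 0]) stool();
translate([-479, 282, 0]) stool();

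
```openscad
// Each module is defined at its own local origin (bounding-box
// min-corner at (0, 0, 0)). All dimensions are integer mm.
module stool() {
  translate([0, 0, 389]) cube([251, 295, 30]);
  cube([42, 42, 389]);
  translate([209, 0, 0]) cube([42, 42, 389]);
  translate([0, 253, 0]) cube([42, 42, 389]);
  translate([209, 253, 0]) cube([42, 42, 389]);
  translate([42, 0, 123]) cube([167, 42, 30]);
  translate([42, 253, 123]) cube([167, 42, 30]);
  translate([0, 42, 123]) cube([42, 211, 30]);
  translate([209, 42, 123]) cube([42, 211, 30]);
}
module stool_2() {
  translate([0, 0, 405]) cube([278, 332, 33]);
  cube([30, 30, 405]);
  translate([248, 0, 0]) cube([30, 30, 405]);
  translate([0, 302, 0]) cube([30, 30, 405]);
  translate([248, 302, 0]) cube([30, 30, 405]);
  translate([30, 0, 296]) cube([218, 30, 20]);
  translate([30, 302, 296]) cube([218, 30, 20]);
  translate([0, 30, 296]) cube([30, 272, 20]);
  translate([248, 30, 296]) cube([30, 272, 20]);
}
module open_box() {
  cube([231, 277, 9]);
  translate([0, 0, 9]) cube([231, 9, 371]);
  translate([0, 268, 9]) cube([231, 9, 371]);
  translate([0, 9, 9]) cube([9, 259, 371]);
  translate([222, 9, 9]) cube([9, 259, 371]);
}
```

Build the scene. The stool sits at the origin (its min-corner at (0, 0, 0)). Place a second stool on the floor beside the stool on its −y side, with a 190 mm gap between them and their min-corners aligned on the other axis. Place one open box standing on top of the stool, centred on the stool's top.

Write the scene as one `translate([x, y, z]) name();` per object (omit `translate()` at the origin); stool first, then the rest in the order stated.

stool();
translate([0, -522, 0]) stool_2();
translate([10, 9, 419]) open_box();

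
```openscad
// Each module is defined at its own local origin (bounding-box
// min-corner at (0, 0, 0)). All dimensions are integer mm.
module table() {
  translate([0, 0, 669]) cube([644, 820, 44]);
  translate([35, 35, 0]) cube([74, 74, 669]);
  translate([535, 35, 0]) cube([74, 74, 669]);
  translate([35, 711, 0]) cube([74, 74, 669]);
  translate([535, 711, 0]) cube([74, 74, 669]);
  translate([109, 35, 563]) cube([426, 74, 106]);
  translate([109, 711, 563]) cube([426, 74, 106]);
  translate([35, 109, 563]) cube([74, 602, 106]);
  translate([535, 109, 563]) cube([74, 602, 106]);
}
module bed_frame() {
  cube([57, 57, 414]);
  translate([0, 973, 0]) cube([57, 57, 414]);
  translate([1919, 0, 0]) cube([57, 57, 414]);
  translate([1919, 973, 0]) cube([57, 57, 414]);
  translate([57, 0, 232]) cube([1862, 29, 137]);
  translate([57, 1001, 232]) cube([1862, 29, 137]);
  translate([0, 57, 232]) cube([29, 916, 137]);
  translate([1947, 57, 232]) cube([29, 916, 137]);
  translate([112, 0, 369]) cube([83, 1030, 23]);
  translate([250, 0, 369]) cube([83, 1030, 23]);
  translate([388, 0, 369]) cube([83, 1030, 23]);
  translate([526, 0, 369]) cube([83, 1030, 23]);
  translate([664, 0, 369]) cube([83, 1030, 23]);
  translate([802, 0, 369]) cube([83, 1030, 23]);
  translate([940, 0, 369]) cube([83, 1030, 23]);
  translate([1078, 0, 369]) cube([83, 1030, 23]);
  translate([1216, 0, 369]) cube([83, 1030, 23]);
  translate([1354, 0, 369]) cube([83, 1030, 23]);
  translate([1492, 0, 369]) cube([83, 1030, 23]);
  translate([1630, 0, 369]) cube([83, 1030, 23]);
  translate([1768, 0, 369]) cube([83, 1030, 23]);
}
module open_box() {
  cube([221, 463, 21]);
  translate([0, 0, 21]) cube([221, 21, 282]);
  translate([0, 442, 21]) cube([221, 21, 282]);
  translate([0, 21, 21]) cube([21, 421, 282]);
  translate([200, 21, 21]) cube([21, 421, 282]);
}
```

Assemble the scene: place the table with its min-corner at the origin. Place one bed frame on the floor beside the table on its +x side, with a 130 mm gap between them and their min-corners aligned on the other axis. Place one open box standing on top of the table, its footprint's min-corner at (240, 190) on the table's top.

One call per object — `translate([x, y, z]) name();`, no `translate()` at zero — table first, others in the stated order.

table();
translate([774, 0, 0]) bed_frame();
translate([240, 190, 713]) open_box();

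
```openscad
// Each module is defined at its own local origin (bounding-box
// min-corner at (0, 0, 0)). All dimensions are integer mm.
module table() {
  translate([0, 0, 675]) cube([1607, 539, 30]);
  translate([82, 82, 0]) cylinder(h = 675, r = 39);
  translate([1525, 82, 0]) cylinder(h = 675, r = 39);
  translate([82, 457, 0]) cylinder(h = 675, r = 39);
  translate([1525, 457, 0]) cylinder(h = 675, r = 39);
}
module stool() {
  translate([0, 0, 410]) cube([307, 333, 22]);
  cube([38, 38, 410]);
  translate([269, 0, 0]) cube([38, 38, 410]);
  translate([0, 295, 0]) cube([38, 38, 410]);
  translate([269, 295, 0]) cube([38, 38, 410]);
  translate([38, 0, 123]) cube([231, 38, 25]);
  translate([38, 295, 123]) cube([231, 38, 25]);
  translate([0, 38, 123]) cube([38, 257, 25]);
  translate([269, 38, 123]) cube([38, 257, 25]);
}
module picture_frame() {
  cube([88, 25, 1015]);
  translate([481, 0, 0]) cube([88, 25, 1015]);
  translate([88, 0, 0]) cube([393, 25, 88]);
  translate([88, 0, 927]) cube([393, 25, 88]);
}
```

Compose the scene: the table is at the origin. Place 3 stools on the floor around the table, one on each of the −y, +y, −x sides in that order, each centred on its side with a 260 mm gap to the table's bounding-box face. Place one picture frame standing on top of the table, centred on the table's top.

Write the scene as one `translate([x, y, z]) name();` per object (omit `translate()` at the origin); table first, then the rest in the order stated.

table();
translate([650, -593, 0]) stool();
translate([650, 799, 0]) stool();
translate([-567, 103, 0]) stool();
translate([519, 257, 705]) picture_frame();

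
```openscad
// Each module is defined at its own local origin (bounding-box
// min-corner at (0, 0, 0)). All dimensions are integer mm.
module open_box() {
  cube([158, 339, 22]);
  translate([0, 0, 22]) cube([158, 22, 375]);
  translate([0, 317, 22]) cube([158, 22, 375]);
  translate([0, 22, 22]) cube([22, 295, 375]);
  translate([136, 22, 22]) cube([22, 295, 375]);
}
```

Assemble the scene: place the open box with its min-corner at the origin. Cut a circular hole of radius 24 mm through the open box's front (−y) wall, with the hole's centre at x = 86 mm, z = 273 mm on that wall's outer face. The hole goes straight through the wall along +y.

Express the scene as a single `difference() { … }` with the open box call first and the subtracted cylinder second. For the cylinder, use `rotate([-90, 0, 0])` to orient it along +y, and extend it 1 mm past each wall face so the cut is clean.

difference() {
  open_box();
  translate([86, -1, 273]) rotate([-90, 0, 0]) cylinder(h = 24, r = 24);
}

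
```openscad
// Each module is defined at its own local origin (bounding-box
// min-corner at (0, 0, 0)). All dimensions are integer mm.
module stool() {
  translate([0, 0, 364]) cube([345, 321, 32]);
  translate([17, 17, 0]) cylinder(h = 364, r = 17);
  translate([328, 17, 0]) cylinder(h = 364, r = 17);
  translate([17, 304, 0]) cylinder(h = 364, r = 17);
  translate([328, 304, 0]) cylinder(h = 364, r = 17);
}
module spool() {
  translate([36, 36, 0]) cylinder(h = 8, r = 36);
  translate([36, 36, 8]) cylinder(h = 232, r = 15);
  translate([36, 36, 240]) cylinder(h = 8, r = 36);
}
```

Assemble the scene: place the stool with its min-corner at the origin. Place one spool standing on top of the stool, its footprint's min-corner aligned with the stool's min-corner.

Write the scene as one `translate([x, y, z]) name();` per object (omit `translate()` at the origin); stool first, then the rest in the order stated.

stool();
translate([0, 0, 396]) spool();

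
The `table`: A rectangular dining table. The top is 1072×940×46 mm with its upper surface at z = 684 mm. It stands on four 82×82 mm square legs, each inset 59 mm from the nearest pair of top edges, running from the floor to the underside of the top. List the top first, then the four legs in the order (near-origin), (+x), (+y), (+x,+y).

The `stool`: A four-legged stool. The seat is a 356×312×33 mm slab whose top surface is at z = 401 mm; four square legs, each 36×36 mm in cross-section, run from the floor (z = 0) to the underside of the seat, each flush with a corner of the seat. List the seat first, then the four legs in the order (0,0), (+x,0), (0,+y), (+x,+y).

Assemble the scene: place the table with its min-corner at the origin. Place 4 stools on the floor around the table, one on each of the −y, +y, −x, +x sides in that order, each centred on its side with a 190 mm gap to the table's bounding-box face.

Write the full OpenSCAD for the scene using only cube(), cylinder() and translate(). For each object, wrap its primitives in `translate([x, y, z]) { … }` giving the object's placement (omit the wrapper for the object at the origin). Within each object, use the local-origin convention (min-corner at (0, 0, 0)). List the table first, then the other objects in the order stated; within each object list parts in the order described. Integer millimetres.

translate([0, 0, 638]) cube([1072, 940, 46]);
translate([59, 59, 0]) cube([82, 82, 638]);
translate([931, 59, 0]) cube([82, 82, 638]);
translate([59, 799, 0]) cube([82, 82, 638]);
translate([931, 799, 0]) cube([82, 82, 638]);
translate([358, -502, 0]) {
  translate([0, 0, 368]) cube([356, 312, 33]);
  cube([36, 36, 368]);
  translate([320, 0, 0]) cube([36, 36, 368]);
  translate([0, 276, 0]) cube([36, 36, 368]);
  translate([320, 276, 0]) cube([36, 36, 368]);
}
translate([358, 1130, 0]) {
  translate([0, 0, 368]) cube([356, 312, 33]);
  cube([36, 36, 368]);
  translate([320, 0, 0]) cube([36, 36, 368]);
  translate([0, 276, 0]) cube([36, 36, 368]);
  translate([320, 276, 0]) cube([36, 36, 368]);
}
translate([-546, 314, 0]) {
  translate([0, 0, 368]) cube([356, 312, 33]);
  cube([36, 36, 368]);
  translate([320, 0, 0]) cube([36, 36, 368]);
  translate([0, 276, 0]) cube([36, 36, 368]);
  translate([320, 276, 0]) cube([36, 36, 368]);
}
translate([1262, 314, 0]) {
  translate([0, 0, 368]) cube([356, 312, 33]);
  cube([36, 36, 368]);
  translate([320, 0, 0]) cube([36, 36, 368]);
  translate([0, 276, 0]) cube([36, 36, 368]);
  translate([320, 276, 0]) cube([36, 36, 368]);
}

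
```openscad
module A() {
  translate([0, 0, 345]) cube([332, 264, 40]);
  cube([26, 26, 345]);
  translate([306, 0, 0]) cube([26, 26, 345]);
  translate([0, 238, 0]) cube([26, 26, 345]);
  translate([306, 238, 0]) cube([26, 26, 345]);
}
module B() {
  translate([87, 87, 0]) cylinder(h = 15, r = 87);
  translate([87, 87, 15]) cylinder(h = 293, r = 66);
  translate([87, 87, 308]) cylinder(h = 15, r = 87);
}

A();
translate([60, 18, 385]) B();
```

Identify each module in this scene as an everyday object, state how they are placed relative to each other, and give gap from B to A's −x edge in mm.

A is a stool. B is a spool. The spool is on top of the stool. The gap from the spool to the stool's −x edge is 60 mm.

The spool's min-x is at 60; the stool's min-x is 0; gap = 60 mm.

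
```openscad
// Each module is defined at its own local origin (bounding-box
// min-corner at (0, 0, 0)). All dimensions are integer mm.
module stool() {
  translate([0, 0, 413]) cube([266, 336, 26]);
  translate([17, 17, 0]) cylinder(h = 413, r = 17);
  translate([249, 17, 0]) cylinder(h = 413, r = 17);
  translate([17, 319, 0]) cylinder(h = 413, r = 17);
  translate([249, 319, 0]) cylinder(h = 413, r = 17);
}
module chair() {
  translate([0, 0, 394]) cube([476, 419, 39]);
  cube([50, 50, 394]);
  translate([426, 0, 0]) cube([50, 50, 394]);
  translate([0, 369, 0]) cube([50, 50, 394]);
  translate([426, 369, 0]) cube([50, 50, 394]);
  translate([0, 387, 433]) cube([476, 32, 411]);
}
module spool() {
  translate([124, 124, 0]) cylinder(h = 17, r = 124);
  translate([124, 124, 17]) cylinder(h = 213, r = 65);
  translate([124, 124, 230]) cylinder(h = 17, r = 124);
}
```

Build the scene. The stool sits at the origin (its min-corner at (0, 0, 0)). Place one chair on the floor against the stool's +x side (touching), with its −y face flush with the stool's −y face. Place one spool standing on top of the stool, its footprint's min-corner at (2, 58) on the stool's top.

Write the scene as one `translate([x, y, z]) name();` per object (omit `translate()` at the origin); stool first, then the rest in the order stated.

stool();
translate([266, 0, 0]) chair();
translate([2, 58, 439]) spool();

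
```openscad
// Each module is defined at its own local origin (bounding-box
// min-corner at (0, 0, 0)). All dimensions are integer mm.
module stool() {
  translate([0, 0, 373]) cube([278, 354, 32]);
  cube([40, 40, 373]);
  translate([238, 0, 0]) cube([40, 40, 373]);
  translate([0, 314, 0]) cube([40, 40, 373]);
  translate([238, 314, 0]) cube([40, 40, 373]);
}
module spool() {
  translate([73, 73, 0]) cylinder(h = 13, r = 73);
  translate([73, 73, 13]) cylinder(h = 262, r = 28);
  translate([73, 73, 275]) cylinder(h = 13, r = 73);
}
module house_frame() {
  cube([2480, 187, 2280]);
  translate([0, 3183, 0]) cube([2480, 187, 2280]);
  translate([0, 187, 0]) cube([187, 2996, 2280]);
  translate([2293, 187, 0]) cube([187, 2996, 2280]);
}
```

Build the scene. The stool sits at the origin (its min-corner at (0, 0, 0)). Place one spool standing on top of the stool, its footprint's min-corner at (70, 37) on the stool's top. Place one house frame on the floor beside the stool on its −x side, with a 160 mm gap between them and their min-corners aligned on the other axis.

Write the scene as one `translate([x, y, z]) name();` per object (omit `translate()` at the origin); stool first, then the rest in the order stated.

stool();
translate([70, 37, 405]) spool();
translate([-2640, 0, 0]) house_frame();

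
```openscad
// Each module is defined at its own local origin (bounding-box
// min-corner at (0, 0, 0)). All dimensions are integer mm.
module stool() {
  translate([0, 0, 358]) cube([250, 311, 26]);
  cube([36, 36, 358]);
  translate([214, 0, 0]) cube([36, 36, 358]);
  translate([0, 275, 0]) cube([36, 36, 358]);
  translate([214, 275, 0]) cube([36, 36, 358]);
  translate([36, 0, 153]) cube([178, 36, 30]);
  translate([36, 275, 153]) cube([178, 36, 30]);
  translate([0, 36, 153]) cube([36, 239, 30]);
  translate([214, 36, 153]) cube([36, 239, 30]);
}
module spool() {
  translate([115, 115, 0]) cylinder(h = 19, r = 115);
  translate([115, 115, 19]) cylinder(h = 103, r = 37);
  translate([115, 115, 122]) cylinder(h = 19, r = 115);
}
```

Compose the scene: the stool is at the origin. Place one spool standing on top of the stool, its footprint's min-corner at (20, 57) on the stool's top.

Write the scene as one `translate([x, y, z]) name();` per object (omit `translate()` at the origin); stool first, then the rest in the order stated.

stool();
translate([20, 57, 384]) spool();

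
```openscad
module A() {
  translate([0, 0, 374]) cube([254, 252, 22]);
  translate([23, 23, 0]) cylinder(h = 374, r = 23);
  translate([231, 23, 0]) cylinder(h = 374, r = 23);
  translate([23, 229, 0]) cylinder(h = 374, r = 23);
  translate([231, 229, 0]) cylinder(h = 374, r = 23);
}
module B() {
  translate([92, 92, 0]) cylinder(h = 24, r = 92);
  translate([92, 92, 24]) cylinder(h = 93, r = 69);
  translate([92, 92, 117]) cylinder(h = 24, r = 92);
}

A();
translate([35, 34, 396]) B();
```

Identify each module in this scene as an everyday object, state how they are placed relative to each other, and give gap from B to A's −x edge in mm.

A is a stool. B is a spool. The spool is on top of the stool, centred. The gap from the spool to the stool's −x edge is 35 mm.

The spool's min-x is at 35; the stool's min-x is 0; gap = 35 mm.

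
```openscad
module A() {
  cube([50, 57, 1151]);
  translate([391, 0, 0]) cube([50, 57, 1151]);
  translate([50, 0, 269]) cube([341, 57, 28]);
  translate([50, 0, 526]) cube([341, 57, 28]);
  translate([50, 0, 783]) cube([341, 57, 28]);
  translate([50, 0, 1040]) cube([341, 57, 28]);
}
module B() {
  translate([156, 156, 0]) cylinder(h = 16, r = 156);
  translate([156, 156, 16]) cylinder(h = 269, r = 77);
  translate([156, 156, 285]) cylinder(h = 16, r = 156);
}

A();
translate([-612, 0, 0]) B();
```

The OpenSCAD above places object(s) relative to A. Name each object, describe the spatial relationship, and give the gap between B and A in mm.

The spool's nearest face is 300 mm from the ladder's −x face.

A is a ladder. B is a spool. The spool is on the floor beside the ladder on its −x side. The gap between the spool and the ladder is 300 mm.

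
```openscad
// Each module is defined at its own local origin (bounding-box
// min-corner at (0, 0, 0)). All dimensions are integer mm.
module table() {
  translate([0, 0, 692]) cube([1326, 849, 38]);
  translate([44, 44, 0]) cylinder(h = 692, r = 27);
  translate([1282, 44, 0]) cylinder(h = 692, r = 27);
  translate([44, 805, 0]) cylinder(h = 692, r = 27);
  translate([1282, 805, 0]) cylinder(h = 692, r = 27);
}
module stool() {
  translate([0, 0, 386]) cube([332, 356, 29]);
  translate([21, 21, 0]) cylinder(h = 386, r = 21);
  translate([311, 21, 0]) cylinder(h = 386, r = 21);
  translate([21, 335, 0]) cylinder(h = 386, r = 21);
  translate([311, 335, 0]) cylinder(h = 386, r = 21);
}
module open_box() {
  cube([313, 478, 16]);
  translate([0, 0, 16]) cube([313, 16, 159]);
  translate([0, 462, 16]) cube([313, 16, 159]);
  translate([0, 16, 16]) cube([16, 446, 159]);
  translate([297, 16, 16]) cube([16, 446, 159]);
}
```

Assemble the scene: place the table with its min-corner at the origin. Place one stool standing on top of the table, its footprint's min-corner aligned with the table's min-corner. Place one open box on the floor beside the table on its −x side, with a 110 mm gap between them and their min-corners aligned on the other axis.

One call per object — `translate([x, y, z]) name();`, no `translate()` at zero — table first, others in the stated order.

table();
translate([0, 0, 730]) stool();
translate([-423, 0, 0]) open_box();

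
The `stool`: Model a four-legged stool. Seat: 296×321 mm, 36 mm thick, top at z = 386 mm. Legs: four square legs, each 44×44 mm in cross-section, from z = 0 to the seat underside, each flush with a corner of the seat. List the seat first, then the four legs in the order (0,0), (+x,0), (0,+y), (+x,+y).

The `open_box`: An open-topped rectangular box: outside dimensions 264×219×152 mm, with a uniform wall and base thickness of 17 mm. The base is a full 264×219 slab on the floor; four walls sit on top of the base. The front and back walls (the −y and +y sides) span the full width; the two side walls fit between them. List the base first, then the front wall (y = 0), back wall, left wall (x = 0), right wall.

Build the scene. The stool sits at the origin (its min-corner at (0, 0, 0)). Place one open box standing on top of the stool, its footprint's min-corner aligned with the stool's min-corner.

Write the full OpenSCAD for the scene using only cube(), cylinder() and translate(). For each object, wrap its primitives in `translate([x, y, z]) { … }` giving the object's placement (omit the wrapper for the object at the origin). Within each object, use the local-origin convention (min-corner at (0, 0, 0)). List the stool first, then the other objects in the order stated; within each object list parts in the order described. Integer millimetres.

translate([0, 0, 350]) cube([296, 321, 36]);
cube([44, 44, 350]);
translate([252, 0, 0]) cube([44, 44, 350]);
translate([0, 277, 0]) cube([44, 44, 350]);
translate([252, 277, 0]) cube([44, 44, 350]);
translate([0, 0, 386]) {
  cube([264, 219, 17]);
  translate([0, 0, 17]) cube([264, 17, 135]);
  translate([0, 202, 17]) cube([264, 17, 135]);
  translate([0, 17, 17]) cube([17, 185, 135]);
  translate([247, 17, 17]) cube([17, 185, 135]);
}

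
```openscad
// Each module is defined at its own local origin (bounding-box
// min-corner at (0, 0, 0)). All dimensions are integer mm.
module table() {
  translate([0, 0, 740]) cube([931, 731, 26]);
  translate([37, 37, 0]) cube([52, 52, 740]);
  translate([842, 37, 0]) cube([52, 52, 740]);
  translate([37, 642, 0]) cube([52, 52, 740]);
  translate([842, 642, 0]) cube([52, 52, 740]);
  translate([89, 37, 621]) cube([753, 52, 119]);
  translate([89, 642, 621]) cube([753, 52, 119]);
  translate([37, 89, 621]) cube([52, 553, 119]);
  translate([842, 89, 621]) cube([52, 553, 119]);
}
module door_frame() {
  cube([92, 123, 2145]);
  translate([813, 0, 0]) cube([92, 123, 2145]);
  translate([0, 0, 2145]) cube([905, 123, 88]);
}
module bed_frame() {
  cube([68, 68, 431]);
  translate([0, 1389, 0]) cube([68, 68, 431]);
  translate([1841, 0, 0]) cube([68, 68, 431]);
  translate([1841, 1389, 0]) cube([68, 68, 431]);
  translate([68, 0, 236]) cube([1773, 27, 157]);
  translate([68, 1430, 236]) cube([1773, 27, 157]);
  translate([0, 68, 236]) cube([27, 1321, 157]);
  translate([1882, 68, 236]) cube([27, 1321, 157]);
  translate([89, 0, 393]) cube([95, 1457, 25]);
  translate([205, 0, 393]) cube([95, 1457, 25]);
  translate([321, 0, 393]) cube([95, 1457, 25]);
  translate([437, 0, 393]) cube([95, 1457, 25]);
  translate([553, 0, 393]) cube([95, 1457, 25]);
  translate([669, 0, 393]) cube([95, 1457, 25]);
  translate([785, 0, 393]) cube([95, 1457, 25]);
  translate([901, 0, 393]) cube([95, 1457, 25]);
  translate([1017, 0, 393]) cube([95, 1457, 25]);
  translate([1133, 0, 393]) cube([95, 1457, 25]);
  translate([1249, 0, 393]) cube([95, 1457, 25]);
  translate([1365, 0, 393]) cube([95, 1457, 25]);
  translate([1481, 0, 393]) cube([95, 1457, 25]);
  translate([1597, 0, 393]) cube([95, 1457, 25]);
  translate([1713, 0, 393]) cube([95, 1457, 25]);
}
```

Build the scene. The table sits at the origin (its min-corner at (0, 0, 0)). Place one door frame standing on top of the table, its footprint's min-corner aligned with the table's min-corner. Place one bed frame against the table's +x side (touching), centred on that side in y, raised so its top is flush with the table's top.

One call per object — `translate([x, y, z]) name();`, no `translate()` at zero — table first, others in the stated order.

table();
translate([0, 0, 766]) door_frame();
translate([931, -363, 335]) bed_frame();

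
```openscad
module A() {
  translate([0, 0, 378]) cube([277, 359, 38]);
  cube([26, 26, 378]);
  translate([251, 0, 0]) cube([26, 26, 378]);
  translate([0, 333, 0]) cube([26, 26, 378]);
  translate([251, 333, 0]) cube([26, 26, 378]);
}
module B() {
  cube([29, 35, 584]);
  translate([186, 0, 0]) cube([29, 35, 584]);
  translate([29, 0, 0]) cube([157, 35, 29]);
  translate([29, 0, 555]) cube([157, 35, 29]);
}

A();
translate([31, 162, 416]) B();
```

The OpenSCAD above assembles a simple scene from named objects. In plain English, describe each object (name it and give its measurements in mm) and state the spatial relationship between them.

A is a simple wooden stool: a rectangular seat 277 mm (x) by 359 mm (y), 38 mm thick, top face at z = 416 mm, on four square legs, each 26×26 mm in cross-section. The legs rest on z = 0, each flush with a corner of the seat.

B is a rectangular picture frame lying in the x–z plane (depth along y). The opening is 157 mm wide (x) by 526 mm tall (z), surrounded by a border 29 mm wide on all four sides. The frame is 35 mm deep and is made of two full-height vertical stiles with two horizontal rails fitted between them.

The picture frame is on top of the stool, centred.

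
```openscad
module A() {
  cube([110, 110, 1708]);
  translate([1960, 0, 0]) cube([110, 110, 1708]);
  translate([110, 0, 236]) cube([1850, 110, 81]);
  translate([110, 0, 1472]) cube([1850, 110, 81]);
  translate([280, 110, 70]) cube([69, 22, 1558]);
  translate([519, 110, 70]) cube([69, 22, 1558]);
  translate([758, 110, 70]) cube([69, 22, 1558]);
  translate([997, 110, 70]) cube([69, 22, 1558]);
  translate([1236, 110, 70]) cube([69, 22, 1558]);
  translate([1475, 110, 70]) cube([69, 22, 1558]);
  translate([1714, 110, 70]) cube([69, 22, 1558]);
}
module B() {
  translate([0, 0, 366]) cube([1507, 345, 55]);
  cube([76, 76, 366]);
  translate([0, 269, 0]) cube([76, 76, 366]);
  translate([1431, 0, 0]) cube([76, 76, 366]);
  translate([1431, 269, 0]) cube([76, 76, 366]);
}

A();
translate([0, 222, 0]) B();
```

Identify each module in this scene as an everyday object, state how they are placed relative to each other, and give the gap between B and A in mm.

The bench's nearest face is 90 mm from the fence section's +y face.

A is a fence section. B is a bench. The bench is on the floor beside the fence section on its +y side. The gap between the bench and the fence section is 90 mm.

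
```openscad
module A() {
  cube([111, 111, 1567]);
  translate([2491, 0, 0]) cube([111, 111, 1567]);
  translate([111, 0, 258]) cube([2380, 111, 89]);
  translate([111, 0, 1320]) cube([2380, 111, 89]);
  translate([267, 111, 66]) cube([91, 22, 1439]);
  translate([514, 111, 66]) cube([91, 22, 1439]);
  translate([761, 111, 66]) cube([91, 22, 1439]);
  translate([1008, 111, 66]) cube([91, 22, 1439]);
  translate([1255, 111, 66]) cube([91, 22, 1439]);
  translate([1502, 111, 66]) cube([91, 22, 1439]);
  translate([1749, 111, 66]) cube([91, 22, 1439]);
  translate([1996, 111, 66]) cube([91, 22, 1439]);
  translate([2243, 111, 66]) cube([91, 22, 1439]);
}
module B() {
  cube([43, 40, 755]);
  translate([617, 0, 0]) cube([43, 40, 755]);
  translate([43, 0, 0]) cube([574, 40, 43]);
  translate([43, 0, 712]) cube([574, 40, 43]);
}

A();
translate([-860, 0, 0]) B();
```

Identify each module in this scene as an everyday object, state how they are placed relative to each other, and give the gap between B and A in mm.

A is a fence section. B is a picture frame. The picture frame is on the floor beside the fence section on its −x side. The gap between the picture frame and the fence section is 200 mm.

The picture frame's nearest face is 200 mm from the fence section's −x face.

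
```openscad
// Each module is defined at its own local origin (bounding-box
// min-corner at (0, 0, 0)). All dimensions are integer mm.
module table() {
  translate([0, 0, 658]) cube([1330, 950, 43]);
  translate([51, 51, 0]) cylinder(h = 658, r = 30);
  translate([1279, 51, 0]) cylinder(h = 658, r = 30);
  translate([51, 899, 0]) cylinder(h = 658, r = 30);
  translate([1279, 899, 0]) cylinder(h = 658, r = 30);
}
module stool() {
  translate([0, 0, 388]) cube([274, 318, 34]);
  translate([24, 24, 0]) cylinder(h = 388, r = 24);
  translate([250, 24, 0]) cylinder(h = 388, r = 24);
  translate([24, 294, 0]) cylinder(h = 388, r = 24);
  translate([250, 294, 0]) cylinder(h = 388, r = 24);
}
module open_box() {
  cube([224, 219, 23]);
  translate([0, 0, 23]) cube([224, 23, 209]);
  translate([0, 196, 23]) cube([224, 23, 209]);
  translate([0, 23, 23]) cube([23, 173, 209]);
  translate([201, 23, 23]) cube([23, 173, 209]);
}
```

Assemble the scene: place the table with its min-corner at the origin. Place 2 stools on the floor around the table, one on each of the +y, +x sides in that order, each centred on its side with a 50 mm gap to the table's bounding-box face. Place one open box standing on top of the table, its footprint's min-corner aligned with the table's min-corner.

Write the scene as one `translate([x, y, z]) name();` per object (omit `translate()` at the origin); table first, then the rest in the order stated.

table();
translate([528, 1000, 0]) stool();
translate([1380, 316, 0]) stool();
translate([0, 0, 701]) open_box();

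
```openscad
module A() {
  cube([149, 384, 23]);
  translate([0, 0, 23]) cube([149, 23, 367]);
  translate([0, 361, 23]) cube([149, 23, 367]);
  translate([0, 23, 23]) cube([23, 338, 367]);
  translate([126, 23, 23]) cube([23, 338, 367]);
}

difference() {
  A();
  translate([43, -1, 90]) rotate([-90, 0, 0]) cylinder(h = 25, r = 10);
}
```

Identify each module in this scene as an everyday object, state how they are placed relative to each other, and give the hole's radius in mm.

The subtracted cylinder has r = 10 mm.

A is an open box. The open box has a circular hole through its front wall. The hole's radius is 10 mm.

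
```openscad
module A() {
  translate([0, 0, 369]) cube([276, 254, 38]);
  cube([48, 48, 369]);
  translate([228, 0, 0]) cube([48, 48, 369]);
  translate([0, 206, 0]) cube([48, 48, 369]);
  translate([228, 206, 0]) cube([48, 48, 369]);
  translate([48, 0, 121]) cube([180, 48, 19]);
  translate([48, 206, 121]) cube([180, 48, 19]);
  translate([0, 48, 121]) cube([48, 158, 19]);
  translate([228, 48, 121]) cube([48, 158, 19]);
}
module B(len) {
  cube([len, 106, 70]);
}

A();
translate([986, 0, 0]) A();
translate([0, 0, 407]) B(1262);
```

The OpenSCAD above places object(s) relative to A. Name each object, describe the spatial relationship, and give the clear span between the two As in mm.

A is a stool. B is a beam. A beam spans the tops of two stools. The clear span between the two stools is 710 mm.

Second stool starts at x = 986; first ends at x = 276; clear span = 986 − 276 = 710 mm.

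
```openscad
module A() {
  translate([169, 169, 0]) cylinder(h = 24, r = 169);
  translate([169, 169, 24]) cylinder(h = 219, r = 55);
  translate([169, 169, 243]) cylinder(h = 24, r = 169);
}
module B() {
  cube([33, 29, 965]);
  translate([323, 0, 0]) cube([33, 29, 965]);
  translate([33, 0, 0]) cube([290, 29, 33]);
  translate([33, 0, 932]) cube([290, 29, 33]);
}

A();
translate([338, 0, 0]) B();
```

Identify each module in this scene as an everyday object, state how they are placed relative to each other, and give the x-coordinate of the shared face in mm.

The spool's +x face and the picture frame's −x face are both at x = 338 mm.

A is a spool. B is a picture frame. The picture frame is against the spool's +x side, with their −y faces flush. The x-coordinate of the shared face is 338 mm.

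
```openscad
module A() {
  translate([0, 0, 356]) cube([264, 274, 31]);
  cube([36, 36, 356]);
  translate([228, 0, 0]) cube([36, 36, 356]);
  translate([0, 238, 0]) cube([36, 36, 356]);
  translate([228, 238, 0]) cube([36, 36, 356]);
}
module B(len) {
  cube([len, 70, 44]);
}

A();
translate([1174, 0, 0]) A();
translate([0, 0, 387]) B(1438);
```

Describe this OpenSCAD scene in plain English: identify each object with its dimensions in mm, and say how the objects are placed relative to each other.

A is a four-legged stool. The seat is a 264×274×31 mm slab whose top surface is at z = 387 mm; four square legs, each 36×36 mm in cross-section, run from the floor (z = 0) to the underside of the seat, each flush with a corner of the seat.

B is a rectangular beam 1438 mm long (x), 70 mm deep (y), 44 mm thick (z).

The beam spans the tops of two stools placed 910 mm apart, resting at z = 387 mm.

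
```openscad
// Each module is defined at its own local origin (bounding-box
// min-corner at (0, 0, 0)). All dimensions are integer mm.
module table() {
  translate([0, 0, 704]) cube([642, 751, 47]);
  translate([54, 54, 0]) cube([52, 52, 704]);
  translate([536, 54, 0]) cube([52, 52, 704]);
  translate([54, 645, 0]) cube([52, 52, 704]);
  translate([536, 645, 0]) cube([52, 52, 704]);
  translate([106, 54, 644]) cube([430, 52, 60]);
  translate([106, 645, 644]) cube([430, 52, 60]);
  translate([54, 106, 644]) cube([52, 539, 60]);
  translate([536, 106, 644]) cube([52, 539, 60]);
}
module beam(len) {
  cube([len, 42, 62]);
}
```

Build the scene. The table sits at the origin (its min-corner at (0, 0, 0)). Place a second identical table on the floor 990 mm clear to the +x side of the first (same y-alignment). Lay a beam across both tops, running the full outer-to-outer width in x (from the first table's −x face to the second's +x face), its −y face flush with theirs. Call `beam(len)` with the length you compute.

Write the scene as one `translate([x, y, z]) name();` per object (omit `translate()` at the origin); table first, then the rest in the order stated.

table();
translate([1632, 0, 0]) table();
translate([0, 0, 751]) beam(2274);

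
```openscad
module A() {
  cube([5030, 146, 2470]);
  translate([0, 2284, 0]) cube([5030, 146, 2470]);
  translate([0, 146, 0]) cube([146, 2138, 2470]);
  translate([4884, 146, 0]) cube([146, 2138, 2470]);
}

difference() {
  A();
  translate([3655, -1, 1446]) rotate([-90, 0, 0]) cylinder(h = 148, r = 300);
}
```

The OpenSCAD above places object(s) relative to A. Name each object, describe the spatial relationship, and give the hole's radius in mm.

The subtracted cylinder has r = 300 mm.

A is a house frame. The house frame has a circular hole through its front wall. The hole's radius is 300 mm.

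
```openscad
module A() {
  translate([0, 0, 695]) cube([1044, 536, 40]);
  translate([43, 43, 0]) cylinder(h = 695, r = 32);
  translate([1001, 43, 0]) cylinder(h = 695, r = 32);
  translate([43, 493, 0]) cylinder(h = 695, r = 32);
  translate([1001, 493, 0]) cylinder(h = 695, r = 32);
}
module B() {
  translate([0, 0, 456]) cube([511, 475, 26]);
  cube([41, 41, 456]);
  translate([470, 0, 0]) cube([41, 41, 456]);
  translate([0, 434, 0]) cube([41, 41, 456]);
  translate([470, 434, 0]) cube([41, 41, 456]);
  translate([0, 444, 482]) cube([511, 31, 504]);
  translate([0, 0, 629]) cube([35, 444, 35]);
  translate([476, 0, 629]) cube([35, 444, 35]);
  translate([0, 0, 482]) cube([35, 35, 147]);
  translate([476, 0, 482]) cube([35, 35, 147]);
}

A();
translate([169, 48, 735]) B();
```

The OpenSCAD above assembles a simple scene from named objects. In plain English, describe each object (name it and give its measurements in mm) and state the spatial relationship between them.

A is a table: top 1044 mm (x) × 536 mm (y), 40 mm thick, upper face at z = 735 mm, on four round legs of 64 mm diameter, each leg's bounding box inset 11 mm from the nearest pair of top edges, running from z = 0 to the bottom of the top.

B is a chair: 511×475 mm seat, 26 mm thick, top at z = 482 mm, on four 41 mm square corner legs flush with the seat edges. A 31 mm thick backrest slab spans the full seat width, extending 504 mm above the seat top, its back face flush with the seat's +y edge. Two armrests of 35×35 mm section run along each side from the seat's front edge to the front of the backrest, top faces 182 mm above the seat top and outer faces flush with the seat's x-edges; a 35×35 mm post under the front of each armrest stands on the seat at the front corner.

The chair is on top of the table.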